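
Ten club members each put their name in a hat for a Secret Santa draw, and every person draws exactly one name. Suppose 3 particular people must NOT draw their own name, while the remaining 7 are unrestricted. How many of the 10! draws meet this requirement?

2656080

Let A_j be the event that the j-th constrained one is fixed. By inclusion-exclusion over the 3 events:
Σ_{j=0}^{3} (-1)^j C(3,j)(10-j)!
= C(3,0)·10! - C(3,1)·9! + C(3,2)·8! - C(3,3)·7!
= 3628800 - 1088640 + 120960 - 5040
= 2656080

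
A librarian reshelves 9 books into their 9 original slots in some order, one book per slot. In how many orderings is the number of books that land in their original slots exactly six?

Pick the 6 fixed positions: C(9,6) = 84 ways.
The other 3 form a derangement: !3 = 2.
Total: 84 × 2 = 168.

168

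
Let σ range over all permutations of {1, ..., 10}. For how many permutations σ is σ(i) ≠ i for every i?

1334961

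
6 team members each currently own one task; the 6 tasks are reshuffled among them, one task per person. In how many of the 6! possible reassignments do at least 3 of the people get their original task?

Sum C(6,i)·!(6-i) for i = 3..6:
  i=3: C(6,3)·!3 = 20·2 = 40
  i=4: C(6,4)·!2 = 15·1 = 15
  i=5: C(6,5)·!1 = 6·0 = 0
  i=6: C(6,6)·!0 = 1·1 = 1
Total = 56.

56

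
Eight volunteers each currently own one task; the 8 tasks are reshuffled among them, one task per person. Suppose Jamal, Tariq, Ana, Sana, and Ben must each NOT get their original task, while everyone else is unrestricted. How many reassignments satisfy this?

21234

Inclusion-exclusion on the 5 forbidden self-matches:
Σ_{j=0}^{5} (-1)^j C(5,j)(8-j)!
= C(5,0)·8! - C(5,1)·7! + C(5,2)·6! - C(5,3)·5! + C(5,4)·4! - C(5,5)·3!
= 40320 - 25200 + 7200 - 1200 + 120 - 6
= 21234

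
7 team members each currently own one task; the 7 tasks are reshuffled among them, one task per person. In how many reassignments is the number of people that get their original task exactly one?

1855

Pick the single fixed position: C(7,1) = 7 ways.
The remaining 6 must be deranged: !6 = 265.
Total: 7 × 265 = 1855.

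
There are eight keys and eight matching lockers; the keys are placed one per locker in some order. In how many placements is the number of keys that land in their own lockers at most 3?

39549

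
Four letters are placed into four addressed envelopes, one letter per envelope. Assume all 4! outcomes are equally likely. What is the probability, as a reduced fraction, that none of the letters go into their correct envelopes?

Favorable outcomes: !4 = 9.
Total outcomes: 4! = 24.
Probability = 9/24 = 3/8.

3/8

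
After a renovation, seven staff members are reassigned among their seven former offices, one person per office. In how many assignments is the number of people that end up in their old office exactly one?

Choose which one of the 7 is fixed: C(7,1) = 7.
The other 6 form a derangement: !6 = 265.
Total: 7 × 265 = 1855.

1855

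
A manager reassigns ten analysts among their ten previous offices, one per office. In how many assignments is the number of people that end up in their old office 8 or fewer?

3628799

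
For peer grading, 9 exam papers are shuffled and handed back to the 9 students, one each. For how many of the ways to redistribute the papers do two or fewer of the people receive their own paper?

333737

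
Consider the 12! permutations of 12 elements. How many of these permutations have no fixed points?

176214841

!12 = 12! · Σ_{k=0}^{12} (-1)^k/k!
= 12! - 12!/1! + 12!/2! - 12!/3! + 12!/4! - 12!/5! + 12!/6! - 12!/7! + 12!/8! - 12!/9! + 12!/10! - 12!/11! + 12!/12!
= 479001600 - 479001600 + 239500800 - 79833600 + 19958400 - 3991680 + 665280 - 95040 + 11880 - 1320 + 132 - 12 + 1
= 176214841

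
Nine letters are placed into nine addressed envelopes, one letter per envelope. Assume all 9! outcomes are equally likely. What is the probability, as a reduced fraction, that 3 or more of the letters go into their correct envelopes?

Favorable outcomes: Σ_{i≥3} C(9,i)·!(9-i) = 84·265 + 126·44 + 126·9 + 84·2 + 36·1 + 9·0 + 1·1 = 29143.
Total outcomes: 9! = 362880.
Probability = 29143/362880 = 29143/362880.

29143/362880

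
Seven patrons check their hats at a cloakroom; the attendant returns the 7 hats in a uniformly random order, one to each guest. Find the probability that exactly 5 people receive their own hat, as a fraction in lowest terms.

1/240

Favorable outcomes: C(7,5)·!2 = 21·1 = 21.
Total outcomes: 7! = 5040.
Probability = 21/5040 = 1/240.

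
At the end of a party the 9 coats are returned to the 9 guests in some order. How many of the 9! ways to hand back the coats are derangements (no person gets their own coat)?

133496

By inclusion-exclusion, !9 = Σ (-1)^k · 9!/k! for k=0..9
= 9! - 9!/1! + 9!/2! - 9!/3! + 9!/4! - 9!/5! + 9!/6! - 9!/7! + 9!/8! - 9!/9!
= 362880 - 362880 + 181440 - 60480 + 15120 - 3024 + 504 - 72 + 9 - 1
= 133496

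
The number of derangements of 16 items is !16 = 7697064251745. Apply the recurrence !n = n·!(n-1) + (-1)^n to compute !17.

130850092279664

!17 = 17·7697064251745 - 1 = 130850092279664.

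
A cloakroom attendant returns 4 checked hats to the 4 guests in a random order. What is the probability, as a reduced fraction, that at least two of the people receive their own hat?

7/24

Favorable outcomes: Σ_{i≥2} C(4,i)·!(4-i) = 6·1 + 4·0 + 1·1 = 7.
Total outcomes: 4! = 24.
Probability = 7/24 = 7/24.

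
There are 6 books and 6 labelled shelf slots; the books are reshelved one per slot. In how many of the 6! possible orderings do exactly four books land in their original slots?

15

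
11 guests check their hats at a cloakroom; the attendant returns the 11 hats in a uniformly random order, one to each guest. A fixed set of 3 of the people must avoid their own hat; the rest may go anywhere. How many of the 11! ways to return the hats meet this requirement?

30078720

Inclusion-exclusion on the 3 forbidden self-matches:
Σ_{j=0}^{3} (-1)^j C(3,j)(11-j)!
= C(3,0)·11! - C(3,1)·10! + C(3,2)·9! - C(3,3)·8!
= 39916800 - 10886400 + 1088640 - 40320
= 30078720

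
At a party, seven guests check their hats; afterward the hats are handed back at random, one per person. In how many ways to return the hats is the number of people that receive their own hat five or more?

22

Sum C(7,i)·!(7-i) for i = 5..7:
  i=5: C(7,5)·!2 = 21·1 = 21
  i=6: C(7,6)·!1 = 7·0 = 0
  i=7: C(7,7)·!0 = 1·1 = 1
Total = 22.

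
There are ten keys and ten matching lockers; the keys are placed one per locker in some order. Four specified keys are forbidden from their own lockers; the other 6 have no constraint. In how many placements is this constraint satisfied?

Inclusion-exclusion on the 4 forbidden self-matches:
Σ_{j=0}^{4} (-1)^j C(4,j)(10-j)!
= C(4,0)·10! - C(4,1)·9! + C(4,2)·8! - C(4,3)·7! + C(4,4)·6!
= 3628800 - 1451520 + 241920 - 20160 + 720
= 2399760

2399760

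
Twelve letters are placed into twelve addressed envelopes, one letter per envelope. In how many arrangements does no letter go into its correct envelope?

176214841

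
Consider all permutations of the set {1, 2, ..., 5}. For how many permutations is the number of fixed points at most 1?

# with exactly i fixed is C(5,i)·!(5-i); sum over i=0..1:
  i=0: C(5,0)·!5 = 1·44 = 44
  i=1: C(5,1)·!4 = 5·9 = 45
Total = 89.

89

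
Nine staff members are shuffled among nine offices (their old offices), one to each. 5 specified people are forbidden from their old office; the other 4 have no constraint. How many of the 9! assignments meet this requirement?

205056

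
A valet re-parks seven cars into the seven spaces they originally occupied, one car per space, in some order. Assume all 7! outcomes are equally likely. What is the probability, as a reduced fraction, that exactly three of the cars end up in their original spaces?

Favorable outcomes: C(7,3)·!4 = 35·9 = 315.
Total outcomes: 7! = 5040.
Probability = 315/5040 = 1/16.

1/16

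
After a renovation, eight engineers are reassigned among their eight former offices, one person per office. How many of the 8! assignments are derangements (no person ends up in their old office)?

Recurrence: !8 = 7·(!7 + !6).
!8 = 7·(1854 + 265) = 7·2119 = 14833

14833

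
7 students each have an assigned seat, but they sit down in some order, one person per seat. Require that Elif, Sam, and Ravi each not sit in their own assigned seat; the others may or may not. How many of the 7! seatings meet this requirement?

3216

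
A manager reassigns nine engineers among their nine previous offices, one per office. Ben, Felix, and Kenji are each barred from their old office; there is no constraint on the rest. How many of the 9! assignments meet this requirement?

256320

Inclusion-exclusion on the 3 forbidden self-matches:
Σ_{j=0}^{3} (-1)^j C(3,j)(9-j)!
= C(3,0)·9! - C(3,1)·8! + C(3,2)·7! - C(3,3)·6!
= 362880 - 120960 + 15120 - 720
= 256320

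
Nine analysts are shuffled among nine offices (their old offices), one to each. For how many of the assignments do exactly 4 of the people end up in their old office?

Choose which 4 of the 9 are fixed: C(9,4) = 126.
The remaining 5 must be deranged: !5 = 44.
Total: 126 × 44 = 5544.

5544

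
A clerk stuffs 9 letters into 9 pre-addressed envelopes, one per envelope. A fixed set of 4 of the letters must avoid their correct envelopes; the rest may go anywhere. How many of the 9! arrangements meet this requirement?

229080

Inclusion-exclusion on the 4 forbidden self-matches:
Σ_{j=0}^{4} (-1)^j C(4,j)(9-j)!
= C(4,0)·9! - C(4,1)·8! + C(4,2)·7! - C(4,3)·6! + C(4,4)·5!
= 362880 - 161280 + 30240 - 2880 + 120
= 229080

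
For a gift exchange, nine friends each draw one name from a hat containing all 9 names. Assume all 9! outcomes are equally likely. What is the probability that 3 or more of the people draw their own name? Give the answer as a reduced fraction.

Favorable outcomes: Σ_{i≥3} C(9,i)·!(9-i) = 84·265 + 126·44 + 126·9 + 84·2 + 36·1 + 9·0 + 1·1 = 29143.
Total outcomes: 9! = 362880.
Probability = 29143/362880 = 29143/362880.

29143/362880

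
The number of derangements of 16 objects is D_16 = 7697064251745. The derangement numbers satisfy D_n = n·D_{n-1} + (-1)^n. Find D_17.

D_17 = 17·7697064251745 - 1 = 130850092279664.

130850092279664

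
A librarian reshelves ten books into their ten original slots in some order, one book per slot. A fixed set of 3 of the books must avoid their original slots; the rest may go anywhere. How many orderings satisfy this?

Inclusion-exclusion on the 3 forbidden self-matches:
Σ_{j=0}^{3} (-1)^j C(3,j)(10-j)!
= C(3,0)·10! - C(3,1)·9! + C(3,2)·8! - C(3,3)·7!
= 3628800 - 1088640 + 120960 - 5040
= 2656080

2656080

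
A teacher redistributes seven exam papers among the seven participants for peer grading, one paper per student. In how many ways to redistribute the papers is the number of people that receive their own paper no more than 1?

3709

# with exactly i fixed is C(7,i)·!(7-i); sum over i=0..1:
  i=0: C(7,0)·!7 = 1·1854 = 1854
  i=1: C(7,1)·!6 = 7·265 = 1855
Total = 3709.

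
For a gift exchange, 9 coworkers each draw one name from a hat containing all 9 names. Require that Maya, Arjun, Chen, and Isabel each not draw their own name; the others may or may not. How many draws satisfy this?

229080

Inclusion-exclusion on the 4 forbidden self-matches:
Σ_{j=0}^{4} (-1)^j C(4,j)(9-j)!
= C(4,0)·9! - C(4,1)·8! + C(4,2)·7! - C(4,3)·6! + C(4,4)·5!
= 362880 - 161280 + 30240 - 2880 + 120
= 229080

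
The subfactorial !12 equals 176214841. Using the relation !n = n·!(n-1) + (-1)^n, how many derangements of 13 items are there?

!13 = 13·176214841 - 1 = 2290792932.

2290792932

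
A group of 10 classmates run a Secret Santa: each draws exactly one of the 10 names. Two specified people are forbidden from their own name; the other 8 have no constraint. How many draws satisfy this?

2943360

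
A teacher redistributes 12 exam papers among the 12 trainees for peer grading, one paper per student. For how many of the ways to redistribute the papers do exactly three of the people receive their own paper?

29369120

Choose which 3 of the 12 are fixed: C(12,3) = 220.
The other 9 form a derangement: !9 = 133496.
Total: 220 × 133496 = 29369120.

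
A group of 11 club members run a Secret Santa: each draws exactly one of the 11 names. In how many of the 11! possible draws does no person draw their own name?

14684570

!11 = 11! · Σ_{k=0}^{11} (-1)^k/k!
= 11! - 11!/1! + 11!/2! - 11!/3! + 11!/4! - 11!/5! + 11!/6! - 11!/7! + 11!/8! - 11!/9! + 11!/10! - 11!/11!
= 39916800 - 39916800 + 19958400 - 6652800 + 1663200 - 332640 + 55440 - 7920 + 990 - 110 + 11 - 1
= 14684570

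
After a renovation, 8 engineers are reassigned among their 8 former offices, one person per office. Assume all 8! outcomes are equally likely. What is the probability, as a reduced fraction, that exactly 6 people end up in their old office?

1/1440

Favorable outcomes: C(8,6)·!2 = 28·1 = 28.
Total outcomes: 8! = 40320.
Probability = 28/40320 = 1/1440.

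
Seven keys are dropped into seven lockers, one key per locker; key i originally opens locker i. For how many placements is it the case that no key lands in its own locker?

Use !n = n·!(n-1) + (-1)^n.
!7 = 7·265 - 1 = 1854

1854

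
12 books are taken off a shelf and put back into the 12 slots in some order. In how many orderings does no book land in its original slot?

176214841

The number of derangements of 12 is !12 = Σ_{k=0}^{12} (-1)^k·12!/k!
= 12! - 12!/1! + 12!/2! - 12!/3! + 12!/4! - 12!/5! + 12!/6! - 12!/7! + 12!/8! - 12!/9! + 12!/10! - 12!/11! + 12!/12!
= 479001600 - 479001600 + 239500800 - 79833600 + 19958400 - 3991680 + 665280 - 95040 + 11880 - 1320 + 132 - 12 + 1
= 176214841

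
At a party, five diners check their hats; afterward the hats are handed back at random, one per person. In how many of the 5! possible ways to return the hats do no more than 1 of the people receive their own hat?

# with exactly i fixed is C(5,i)·!(5-i); sum over i=0..1:
  i=0: C(5,0)·!5 = 1·44 = 44
  i=1: C(5,1)·!4 = 5·9 = 45
Total = 89.

89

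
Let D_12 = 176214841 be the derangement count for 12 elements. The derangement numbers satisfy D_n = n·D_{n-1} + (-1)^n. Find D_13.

D_13 = 13·176214841 - 1 = 2290792932.

2290792932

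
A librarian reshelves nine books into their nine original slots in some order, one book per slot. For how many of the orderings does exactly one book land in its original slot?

133497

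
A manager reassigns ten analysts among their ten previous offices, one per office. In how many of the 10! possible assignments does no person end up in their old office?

1334961

The subfactorial !10 = [10!/e] (nearest integer).
10! = 3628800, and 3628800/e ≈ 1334960.92, so !10 = 1334961.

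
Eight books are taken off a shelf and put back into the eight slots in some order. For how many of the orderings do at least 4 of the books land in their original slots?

# with exactly i fixed is C(8,i)·!(8-i); sum over i=4..8:
  i=4: C(8,4)·!4 = 70·9 = 630
  i=5: C(8,5)·!3 = 56·2 = 112
  i=6: C(8,6)·!2 = 28·1 = 28
  i=7: C(8,7)·!1 = 8·0 = 0
  i=8: C(8,8)·!0 = 1·1 = 1
Total = 771.

771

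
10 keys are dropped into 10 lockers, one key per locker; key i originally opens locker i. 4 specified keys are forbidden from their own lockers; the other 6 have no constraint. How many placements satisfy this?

Inclusion-exclusion on the 4 forbidden self-matches:
Σ_{j=0}^{4} (-1)^j C(4,j)(10-j)!
= C(4,0)·10! - C(4,1)·9! + C(4,2)·8! - C(4,3)·7! + C(4,4)·6!
= 3628800 - 1451520 + 241920 - 20160 + 720
= 2399760

2399760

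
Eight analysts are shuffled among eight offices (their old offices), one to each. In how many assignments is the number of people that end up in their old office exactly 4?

Pick the 4 fixed positions: C(8,4) = 70 ways.
The remaining 4 must be deranged: !4 = 9.
Total: 70 × 9 = 630.

630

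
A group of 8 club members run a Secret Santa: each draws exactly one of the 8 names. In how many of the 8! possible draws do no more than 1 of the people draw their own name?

29665

# with exactly i fixed is C(8,i)·!(8-i); sum over i=0..1:
  i=0: C(8,0)·!8 = 1·14833 = 14833
  i=1: C(8,1)·!7 = 8·1854 = 14832
Total = 29665.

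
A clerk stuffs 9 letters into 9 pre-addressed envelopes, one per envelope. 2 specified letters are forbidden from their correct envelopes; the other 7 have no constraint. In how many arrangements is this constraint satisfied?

Inclusion-exclusion on the 2 forbidden self-matches:
Σ_{j=0}^{2} (-1)^j C(2,j)(9-j)!
= C(2,0)·9! - C(2,1)·8! + C(2,2)·7!
= 362880 - 80640 + 5040
= 287280

287280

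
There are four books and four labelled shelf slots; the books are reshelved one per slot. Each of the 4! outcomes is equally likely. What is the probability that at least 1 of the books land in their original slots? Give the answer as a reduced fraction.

5/8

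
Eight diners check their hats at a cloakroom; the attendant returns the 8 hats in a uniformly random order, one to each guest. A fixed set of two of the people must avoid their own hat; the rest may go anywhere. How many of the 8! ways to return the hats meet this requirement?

30960

Let A_j be the event that the j-th constrained one is fixed. By inclusion-exclusion over the 2 events:
Σ_{j=0}^{2} (-1)^j C(2,j)(8-j)!
= C(2,0)·8! - C(2,1)·7! + C(2,2)·6!
= 40320 - 10080 + 720
= 30960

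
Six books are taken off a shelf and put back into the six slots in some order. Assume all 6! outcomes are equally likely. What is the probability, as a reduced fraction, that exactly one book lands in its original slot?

11/30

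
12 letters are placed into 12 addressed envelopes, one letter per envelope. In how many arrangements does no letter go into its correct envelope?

176214841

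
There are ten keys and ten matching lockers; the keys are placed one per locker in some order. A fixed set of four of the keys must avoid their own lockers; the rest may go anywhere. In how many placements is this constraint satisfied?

Inclusion-exclusion on the 4 forbidden self-matches:
Σ_{j=0}^{4} (-1)^j C(4,j)(10-j)!
= C(4,0)·10! - C(4,1)·9! + C(4,2)·8! - C(4,3)·7! + C(4,4)·6!
= 3628800 - 1451520 + 241920 - 20160 + 720
= 2399760

2399760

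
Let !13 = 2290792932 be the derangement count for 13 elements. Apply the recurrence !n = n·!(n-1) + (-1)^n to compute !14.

!14 = 14·2290792932 + 1 = 32071101049.

32071101049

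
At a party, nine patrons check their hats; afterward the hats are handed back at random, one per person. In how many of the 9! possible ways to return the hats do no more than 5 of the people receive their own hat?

Sum C(9,i)·!(9-i) for i = 0..5:
  i=0: C(9,0)·!9 = 1·133496 = 133496
  i=1: C(9,1)·!8 = 9·14833 = 133497
  i=2: C(9,2)·!7 = 36·1854 = 66744
  i=3: C(9,3)·!6 = 84·265 = 22260
  i=4: C(9,4)·!5 = 126·44 = 5544
  i=5: C(9,5)·!4 = 126·9 = 1134
Total = 362675.

362675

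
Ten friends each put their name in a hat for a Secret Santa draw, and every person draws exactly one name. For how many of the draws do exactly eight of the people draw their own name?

45

Choose which 8 of the 10 are fixed: C(10,8) = 45.
The other 2 form a derangement: !2 = 1.
Total: 45 × 1 = 45.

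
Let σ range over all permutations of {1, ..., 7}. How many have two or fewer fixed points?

4633

# with exactly i fixed is C(7,i)·!(7-i); sum over i=0..2:
  i=0: C(7,0)·!7 = 1·1854 = 1854
  i=1: C(7,1)·!6 = 7·265 = 1855
  i=2: C(7,2)·!5 = 21·44 = 924
Total = 4633.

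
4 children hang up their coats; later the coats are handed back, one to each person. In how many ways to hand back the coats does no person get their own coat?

The number of derangements of 4 is !4 = Σ_{k=0}^{4} (-1)^k·4!/k!
= 4! - 4!/1! + 4!/2! - 4!/3! + 4!/4!
= 24 - 24 + 12 - 4 + 1
= 9

9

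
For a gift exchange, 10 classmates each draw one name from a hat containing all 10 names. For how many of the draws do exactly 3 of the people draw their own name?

Pick the 3 fixed positions: C(10,3) = 120 ways.
The remaining 7 must be deranged: !7 = 1854.
Total: 120 × 1854 = 222480.

222480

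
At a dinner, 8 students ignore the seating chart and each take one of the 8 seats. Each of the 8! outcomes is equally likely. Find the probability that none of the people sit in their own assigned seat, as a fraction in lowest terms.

Favorable outcomes: !8 = 14833.
Total outcomes: 8! = 40320.
Probability = 14833/40320 = 2119/5760.

2119/5760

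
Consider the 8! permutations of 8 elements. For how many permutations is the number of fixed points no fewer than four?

Sum C(8,i)·!(8-i) for i = 4..8:
  i=4: C(8,4)·!4 = 70·9 = 630
  i=5: C(8,5)·!3 = 56·2 = 112
  i=6: C(8,6)·!2 = 28·1 = 28
  i=7: C(8,7)·!1 = 8·0 = 0
  i=8: C(8,8)·!0 = 1·1 = 1
Total = 771.

771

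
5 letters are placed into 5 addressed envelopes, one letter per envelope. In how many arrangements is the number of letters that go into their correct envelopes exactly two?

Choose which 2 of the 5 are fixed: C(5,2) = 10.
The other 3 form a derangement: !3 = 2.
Total: 10 × 2 = 20.

20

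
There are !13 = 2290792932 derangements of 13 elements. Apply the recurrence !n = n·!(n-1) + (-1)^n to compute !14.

32071101049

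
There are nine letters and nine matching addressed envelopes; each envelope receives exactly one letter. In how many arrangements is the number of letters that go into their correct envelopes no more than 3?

# with exactly i fixed is C(9,i)·!(9-i); sum over i=0..3:
  i=0: C(9,0)·!9 = 1·133496 = 133496
  i=1: C(9,1)·!8 = 9·14833 = 133497
  i=2: C(9,2)·!7 = 36·1854 = 66744
  i=3: C(9,3)·!6 = 84·265 = 22260
Total = 355997.

355997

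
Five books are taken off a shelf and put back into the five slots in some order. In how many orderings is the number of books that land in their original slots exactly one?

Choose which one of the 5 is fixed: C(5,1) = 5.
The other 4 form a derangement: !4 = 9.
Total: 5 × 9 = 45.

45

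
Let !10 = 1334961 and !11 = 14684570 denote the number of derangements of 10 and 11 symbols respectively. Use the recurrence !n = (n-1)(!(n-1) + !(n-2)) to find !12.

176214841

!12 = (12-1)·(!11 + !10) = 11·(14684570 + 1334961) = 11·16019531 = 176214841.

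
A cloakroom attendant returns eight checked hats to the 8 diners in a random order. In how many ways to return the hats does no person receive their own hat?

14833

Use !n = n·!(n-1) + (-1)^n.
!8 = 8·1854 + 1 = 14833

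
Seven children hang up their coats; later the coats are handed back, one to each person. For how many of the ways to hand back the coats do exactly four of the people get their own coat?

70

Choose which 4 of the 7 are fixed: C(7,4) = 35.
The remaining 3 must be deranged: !3 = 2.
Total: 35 × 2 = 70.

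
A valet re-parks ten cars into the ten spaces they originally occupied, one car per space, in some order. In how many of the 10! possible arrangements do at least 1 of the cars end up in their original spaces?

# with exactly i fixed is C(10,i)·!(10-i); sum over i=1..10:
  i=1: C(10,1)·!9 = 10·133496 = 1334960
  i=2: C(10,2)·!8 = 45·14833 = 667485
  i=3: C(10,3)·!7 = 120·1854 = 222480
  i=4: C(10,4)·!6 = 210·265 = 55650
  i=5: C(10,5)·!5 = 252·44 = 11088
  i=6: C(10,6)·!4 = 210·9 = 1890
  i=7: C(10,7)·!3 = 120·2 = 240
  i=8: C(10,8)·!2 = 45·1 = 45
  i=9: C(10,9)·!1 = 10·0 = 0
  i=10: C(10,10)·!0 = 1·1 = 1
Total = 2293839.

2293839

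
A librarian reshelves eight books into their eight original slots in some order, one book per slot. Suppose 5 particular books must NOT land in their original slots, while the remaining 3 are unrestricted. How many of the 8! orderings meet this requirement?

21234

Let A_j be the event that the j-th constrained one is fixed. By inclusion-exclusion over the 5 events:
Σ_{j=0}^{5} (-1)^j C(5,j)(8-j)!
= C(5,0)·8! - C(5,1)·7! + C(5,2)·6! - C(5,3)·5! + C(5,4)·4! - C(5,5)·3!
= 40320 - 25200 + 7200 - 1200 + 120 - 6
= 21234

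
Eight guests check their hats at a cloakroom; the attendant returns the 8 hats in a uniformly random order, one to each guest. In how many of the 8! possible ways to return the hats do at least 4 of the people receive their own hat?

# with exactly i fixed is C(8,i)·!(8-i); sum over i=4..8:
  i=4: C(8,4)·!4 = 70·9 = 630
  i=5: C(8,5)·!3 = 56·2 = 112
  i=6: C(8,6)·!2 = 28·1 = 28
  i=7: C(8,7)·!1 = 8·0 = 0
  i=8: C(8,8)·!0 = 1·1 = 1
Total = 771.

771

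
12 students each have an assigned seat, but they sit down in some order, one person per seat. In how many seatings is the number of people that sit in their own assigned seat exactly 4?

Pick the 4 fixed positions: C(12,4) = 495 ways.
The remaining 8 must be deranged: !8 = 14833.
Total: 495 × 14833 = 7342335.

7342335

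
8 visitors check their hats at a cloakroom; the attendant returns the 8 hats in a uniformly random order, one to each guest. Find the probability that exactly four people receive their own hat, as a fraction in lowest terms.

1/64

Favorable outcomes: C(8,4)·!4 = 70·9 = 630.
Total outcomes: 8! = 40320.
Probability = 630/40320 = 1/64.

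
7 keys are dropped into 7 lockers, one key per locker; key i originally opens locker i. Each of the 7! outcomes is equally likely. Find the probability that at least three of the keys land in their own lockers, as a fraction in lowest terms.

407/5040

Favorable outcomes: Σ_{i≥3} C(7,i)·!(7-i) = 35·9 + 35·2 + 21·1 + 7·0 + 1·1 = 407.
Total outcomes: 7! = 5040.
Probability = 407/5040 = 407/5040.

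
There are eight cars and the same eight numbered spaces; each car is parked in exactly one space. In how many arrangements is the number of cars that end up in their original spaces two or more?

# with exactly i fixed is C(8,i)·!(8-i); sum over i=2..8:
  i=2: C(8,2)·!6 = 28·265 = 7420
  i=3: C(8,3)·!5 = 56·44 = 2464
  i=4: C(8,4)·!4 = 70·9 = 630
  i=5: C(8,5)·!3 = 56·2 = 112
  i=6: C(8,6)·!2 = 28·1 = 28
  i=7: C(8,7)·!1 = 8·0 = 0
  i=8: C(8,8)·!0 = 1·1 = 1
Total = 10655.

10655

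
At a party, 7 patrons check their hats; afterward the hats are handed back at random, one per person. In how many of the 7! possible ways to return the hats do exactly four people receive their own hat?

Pick the 4 fixed positions: C(7,4) = 35 ways.
The other 3 form a derangement: !3 = 2.
Total: 35 × 2 = 70.

70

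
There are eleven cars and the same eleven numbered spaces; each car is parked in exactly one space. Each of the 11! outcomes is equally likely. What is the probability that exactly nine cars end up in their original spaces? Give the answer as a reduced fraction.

1/725760

Favorable outcomes: C(11,9)·!2 = 55·1 = 55.
Total outcomes: 11! = 39916800.
Probability = 55/39916800 = 1/725760.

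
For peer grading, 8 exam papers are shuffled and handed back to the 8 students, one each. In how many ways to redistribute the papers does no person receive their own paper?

14833

The number of derangements of 8 is !8 = Σ_{k=0}^{8} (-1)^k·8!/k!
= 8! - 8!/1! + 8!/2! - 8!/3! + 8!/4! - 8!/5! + 8!/6! - 8!/7! + 8!/8!
= 40320 - 40320 + 20160 - 6720 + 1680 - 336 + 56 - 8 + 1
= 14833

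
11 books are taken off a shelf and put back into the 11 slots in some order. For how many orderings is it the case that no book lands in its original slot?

The subfactorial !11 = [11!/e] (nearest integer).
11! = 39916800, and 39916800/e ≈ 14684570.08, so !11 = 14684570.

14684570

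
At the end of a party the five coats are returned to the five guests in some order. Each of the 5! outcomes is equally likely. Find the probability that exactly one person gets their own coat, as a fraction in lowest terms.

Favorable outcomes: C(5,1)·!4 = 5·9 = 45.
Total outcomes: 5! = 120.
Probability = 45/120 = 3/8.

3/8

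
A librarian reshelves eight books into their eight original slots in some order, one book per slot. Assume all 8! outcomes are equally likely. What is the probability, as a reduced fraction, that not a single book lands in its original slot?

Favorable outcomes: !8 = 14833.
Total outcomes: 8! = 40320.
Probability = 14833/40320 = 2119/5760.

2119/5760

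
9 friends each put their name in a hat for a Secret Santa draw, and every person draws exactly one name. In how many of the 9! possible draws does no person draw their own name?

133496

Use !n = n·!(n-1) + (-1)^n.
!9 = 9·14833 - 1 = 133496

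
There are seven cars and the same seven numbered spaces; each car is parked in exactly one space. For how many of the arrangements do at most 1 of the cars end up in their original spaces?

Sum C(7,i)·!(7-i) for i = 0..1:
  i=0: C(7,0)·!7 = 1·1854 = 1854
  i=1: C(7,1)·!6 = 7·265 = 1855
Total = 3709.

3709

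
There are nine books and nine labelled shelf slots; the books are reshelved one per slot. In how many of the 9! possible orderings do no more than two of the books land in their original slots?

333737

Sum C(9,i)·!(9-i) for i = 0..2:
  i=0: C(9,0)·!9 = 1·133496 = 133496
  i=1: C(9,1)·!8 = 9·14833 = 133497
  i=2: C(9,2)·!7 = 36·1854 = 66744
Total = 333737.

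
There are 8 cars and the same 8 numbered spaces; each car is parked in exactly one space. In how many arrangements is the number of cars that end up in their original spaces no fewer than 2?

Sum C(8,i)·!(8-i) for i = 2..8:
  i=2: C(8,2)·!6 = 28·265 = 7420
  i=3: C(8,3)·!5 = 56·44 = 2464
  i=4: C(8,4)·!4 = 70·9 = 630
  i=5: C(8,5)·!3 = 56·2 = 112
  i=6: C(8,6)·!2 = 28·1 = 28
  i=7: C(8,7)·!1 = 8·0 = 0
  i=8: C(8,8)·!0 = 1·1 = 1
Total = 10655.

10655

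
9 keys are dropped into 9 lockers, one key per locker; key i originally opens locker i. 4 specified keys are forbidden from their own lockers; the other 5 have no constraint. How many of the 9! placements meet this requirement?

Inclusion-exclusion on the 4 forbidden self-matches:
Σ_{j=0}^{4} (-1)^j C(4,j)(9-j)!
= C(4,0)·9! - C(4,1)·8! + C(4,2)·7! - C(4,3)·6! + C(4,4)·5!
= 362880 - 161280 + 30240 - 2880 + 120
= 229080

229080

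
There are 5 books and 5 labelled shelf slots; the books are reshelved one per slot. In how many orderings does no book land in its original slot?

The subfactorial !5 = [5!/e] (nearest integer).
5! = 120, and 120/e ≈ 44.15, so !5 = 44.

44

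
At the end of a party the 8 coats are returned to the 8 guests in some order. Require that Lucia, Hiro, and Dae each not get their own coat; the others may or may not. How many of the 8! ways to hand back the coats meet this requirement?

27240

Inclusion-exclusion on the 3 forbidden self-matches:
Σ_{j=0}^{3} (-1)^j C(3,j)(8-j)!
= C(3,0)·8! - C(3,1)·7! + C(3,2)·6! - C(3,3)·5!
= 40320 - 15120 + 2160 - 120
= 27240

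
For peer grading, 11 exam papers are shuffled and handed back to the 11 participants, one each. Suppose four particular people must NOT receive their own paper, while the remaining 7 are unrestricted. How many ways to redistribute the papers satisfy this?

27422640

Let A_j be the event that the j-th constrained one is fixed. By inclusion-exclusion over the 4 events:
Σ_{j=0}^{4} (-1)^j C(4,j)(11-j)!
= C(4,0)·11! - C(4,1)·10! + C(4,2)·9! - C(4,3)·8! + C(4,4)·7!
= 39916800 - 14515200 + 2177280 - 161280 + 5040
= 27422640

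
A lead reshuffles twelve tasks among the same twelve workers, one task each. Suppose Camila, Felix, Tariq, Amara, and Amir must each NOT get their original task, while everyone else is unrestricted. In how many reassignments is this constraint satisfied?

Let A_j be the event that the j-th constrained one is fixed. By inclusion-exclusion over the 5 events:
Σ_{j=0}^{5} (-1)^j C(5,j)(12-j)!
= C(5,0)·12! - C(5,1)·11! + C(5,2)·10! - C(5,3)·9! + C(5,4)·8! - C(5,5)·7!
= 479001600 - 199584000 + 36288000 - 3628800 + 201600 - 5040
= 312273360

312273360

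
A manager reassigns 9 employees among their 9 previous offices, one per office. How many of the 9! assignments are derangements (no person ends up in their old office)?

The subfactorial !9 = [9!/e] (nearest integer).
9! = 362880, and 362880/e ≈ 133496.09, so !9 = 133496.

133496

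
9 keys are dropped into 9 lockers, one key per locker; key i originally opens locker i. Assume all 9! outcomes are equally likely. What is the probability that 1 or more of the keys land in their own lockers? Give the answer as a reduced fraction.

28673/45360

Favorable outcomes: Σ_{i≥1} C(9,i)·!(9-i) = 9·14833 + 36·1854 + 84·265 + 126·44 + 126·9 + 84·2 + 36·1 + 9·0 + 1·1 = 229384.
Total outcomes: 9! = 362880.
Probability = 229384/362880 = 28673/45360.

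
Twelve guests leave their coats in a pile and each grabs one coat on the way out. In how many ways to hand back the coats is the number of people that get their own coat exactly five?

1468368

Choose which 5 of the 12 are fixed: C(12,5) = 792.
The other 7 form a derangement: !7 = 1854.
Total: 792 × 1854 = 1468368.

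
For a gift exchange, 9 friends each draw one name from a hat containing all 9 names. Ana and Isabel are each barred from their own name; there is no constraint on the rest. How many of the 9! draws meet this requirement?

287280

Inclusion-exclusion on the 2 forbidden self-matches:
Σ_{j=0}^{2} (-1)^j C(2,j)(9-j)!
= C(2,0)·9! - C(2,1)·8! + C(2,2)·7!
= 362880 - 80640 + 5040
= 287280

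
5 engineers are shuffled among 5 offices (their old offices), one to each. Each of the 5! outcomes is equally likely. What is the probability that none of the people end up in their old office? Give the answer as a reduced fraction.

11/30

Favorable outcomes: !5 = 44.
Total outcomes: 5! = 120.
Probability = 44/120 = 11/30.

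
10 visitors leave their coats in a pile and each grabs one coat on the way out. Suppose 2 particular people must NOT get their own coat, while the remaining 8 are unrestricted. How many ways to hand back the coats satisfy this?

2943360

Inclusion-exclusion on the 2 forbidden self-matches:
Σ_{j=0}^{2} (-1)^j C(2,j)(10-j)!
= C(2,0)·10! - C(2,1)·9! + C(2,2)·8!
= 3628800 - 725760 + 40320
= 2943360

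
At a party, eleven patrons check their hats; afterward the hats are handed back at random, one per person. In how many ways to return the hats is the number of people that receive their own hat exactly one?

14684571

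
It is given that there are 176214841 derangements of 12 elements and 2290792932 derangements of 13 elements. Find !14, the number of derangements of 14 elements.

!14 = (14-1)·(!13 + !12) = 13·(2290792932 + 176214841) = 13·2467007773 = 32071101049.

32071101049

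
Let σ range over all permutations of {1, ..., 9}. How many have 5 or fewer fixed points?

362675

# with exactly i fixed is C(9,i)·!(9-i); sum over i=0..5:
  i=0: C(9,0)·!9 = 1·133496 = 133496
  i=1: C(9,1)·!8 = 9·14833 = 133497
  i=2: C(9,2)·!7 = 36·1854 = 66744
  i=3: C(9,3)·!6 = 84·265 = 22260
  i=4: C(9,4)·!5 = 126·44 = 5544
  i=5: C(9,5)·!4 = 126·9 = 1134
Total = 362675.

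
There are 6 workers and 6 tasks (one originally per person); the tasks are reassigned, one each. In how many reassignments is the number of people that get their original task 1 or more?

455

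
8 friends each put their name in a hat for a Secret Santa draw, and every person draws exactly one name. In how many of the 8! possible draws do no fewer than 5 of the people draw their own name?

141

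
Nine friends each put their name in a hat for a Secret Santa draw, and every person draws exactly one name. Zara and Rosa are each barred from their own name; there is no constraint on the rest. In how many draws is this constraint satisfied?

287280

Let A_j be the event that the j-th constrained one is fixed. By inclusion-exclusion over the 2 events:
Σ_{j=0}^{2} (-1)^j C(2,j)(9-j)!
= C(2,0)·9! - C(2,1)·8! + C(2,2)·7!
= 362880 - 80640 + 5040
= 287280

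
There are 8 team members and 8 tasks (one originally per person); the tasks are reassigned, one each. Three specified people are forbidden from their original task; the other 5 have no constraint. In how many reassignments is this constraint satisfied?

27240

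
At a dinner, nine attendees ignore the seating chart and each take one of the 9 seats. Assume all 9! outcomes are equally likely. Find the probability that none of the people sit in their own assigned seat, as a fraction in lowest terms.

16687/45360

Favorable outcomes: !9 = 133496.
Total outcomes: 9! = 362880.
Probability = 133496/362880 = 16687/45360.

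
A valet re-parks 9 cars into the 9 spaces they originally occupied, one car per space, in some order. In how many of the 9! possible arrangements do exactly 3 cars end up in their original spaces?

22260

Pick the 3 fixed positions: C(9,3) = 84 ways.
The other 6 form a derangement: !6 = 265.
Total: 84 × 265 = 22260.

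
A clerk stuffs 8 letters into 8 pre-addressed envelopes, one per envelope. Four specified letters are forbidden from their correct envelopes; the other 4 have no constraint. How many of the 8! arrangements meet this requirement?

Let A_j be the event that the j-th constrained one is fixed. By inclusion-exclusion over the 4 events:
Σ_{j=0}^{4} (-1)^j C(4,j)(8-j)!
= C(4,0)·8! - C(4,1)·7! + C(4,2)·6! - C(4,3)·5! + C(4,4)·4!
= 40320 - 20160 + 4320 - 480 + 24
= 24024

24024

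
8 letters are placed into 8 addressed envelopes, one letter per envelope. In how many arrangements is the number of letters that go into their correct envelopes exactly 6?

Pick the 6 fixed positions: C(8,6) = 28 ways.
The other 2 form a derangement: !2 = 1.
Total: 28 × 1 = 28.

28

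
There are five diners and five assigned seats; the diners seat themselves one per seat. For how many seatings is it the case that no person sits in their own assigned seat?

44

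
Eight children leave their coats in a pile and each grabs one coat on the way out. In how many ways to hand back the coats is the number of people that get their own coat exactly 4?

Pick the 4 fixed positions: C(8,4) = 70 ways.
The remaining 4 must be deranged: !4 = 9.
Total: 70 × 9 = 630.

630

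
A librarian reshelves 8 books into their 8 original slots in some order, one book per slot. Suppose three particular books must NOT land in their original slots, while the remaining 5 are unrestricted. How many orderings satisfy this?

Let A_j be the event that the j-th constrained one is fixed. By inclusion-exclusion over the 3 events:
Σ_{j=0}^{3} (-1)^j C(3,j)(8-j)!
= C(3,0)·8! - C(3,1)·7! + C(3,2)·6! - C(3,3)·5!
= 40320 - 15120 + 2160 - 120
= 27240

27240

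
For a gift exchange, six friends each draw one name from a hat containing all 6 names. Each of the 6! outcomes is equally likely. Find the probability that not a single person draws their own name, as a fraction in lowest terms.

53/144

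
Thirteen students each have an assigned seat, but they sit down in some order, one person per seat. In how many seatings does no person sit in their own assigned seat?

The number of derangements of 13 is !13 = Σ_{k=0}^{13} (-1)^k·13!/k!
= 13! - 13!/1! + 13!/2! - 13!/3! + 13!/4! - 13!/5! + 13!/6! - 13!/7! + 13!/8! - 13!/9! + 13!/10! - 13!/11! + 13!/12! - 13!/13!
= 6227020800 - 6227020800 + 3113510400 - 1037836800 + 259459200 - 51891840 + 8648640 - 1235520 + 154440 - 17160 + 1716 - 156 + 13 - 1
= 2290792932

2290792932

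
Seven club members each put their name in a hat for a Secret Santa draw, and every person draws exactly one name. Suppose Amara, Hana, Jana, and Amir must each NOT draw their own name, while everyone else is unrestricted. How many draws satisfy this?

2790

Inclusion-exclusion on the 4 forbidden self-matches:
Σ_{j=0}^{4} (-1)^j C(4,j)(7-j)!
= C(4,0)·7! - C(4,1)·6! + C(4,2)·5! - C(4,3)·4! + C(4,4)·3!
= 5040 - 2880 + 720 - 96 + 6
= 2790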